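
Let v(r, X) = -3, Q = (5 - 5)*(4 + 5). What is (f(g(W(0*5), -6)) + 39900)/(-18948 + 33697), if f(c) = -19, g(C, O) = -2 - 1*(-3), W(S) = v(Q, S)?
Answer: 39881/14749 ≈ 2.7040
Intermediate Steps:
Q = 0 (Q = 0*9 = 0)
W(S) = -3
g(C, O) = 1 (g(C, O) = -2 + 3 = 1)
(f(g(W(0*5), -6)) + 39900)/(-18948 + 33697) = (-19 + 39900)/(-18948 + 33697) = 39881/14749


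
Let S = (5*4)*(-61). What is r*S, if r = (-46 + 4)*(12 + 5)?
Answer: 871080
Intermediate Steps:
S = -1220 (S = 20*(-61) = -1220)
r = -714 (r = -42*17 = -714)
r*S = -714*(-1220) = 871080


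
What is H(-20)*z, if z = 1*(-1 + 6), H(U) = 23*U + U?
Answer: -2400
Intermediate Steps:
H(U) = 24*U
z = 5 (z = 1*5 = 5)
H(-20)*z = (24*(-20))*5 = -480*5 = -2400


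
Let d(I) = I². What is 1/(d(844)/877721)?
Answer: 877721/712336 ≈ 1.2322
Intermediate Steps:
1/(d(844)/877721) = 1/(844²/877721) = 1/(712336*(1/877721)) = 1/(712336/877721) = 877721/712336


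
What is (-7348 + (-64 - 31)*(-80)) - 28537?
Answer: -28285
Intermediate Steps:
(-7348 + (-64 - 31)*(-80)) - 28537 = (-7348 - 95*(-80)) - 28537 = (-7348 + 7600) - 28537 = 252 - 28537 = -28285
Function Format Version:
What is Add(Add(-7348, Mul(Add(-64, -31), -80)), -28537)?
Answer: -28285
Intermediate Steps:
Add(Add(-7348, Mul(Add(-64, -31), -80)), -28537) = Add(Add(-7348, Mul(-95, -80)), -28537) = Add(Add(-7348, 7600), -28537) = Add(252, -28537) = -28285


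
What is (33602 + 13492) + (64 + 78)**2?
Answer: 67258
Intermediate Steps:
(33602 + 13492) + (64 + 78)**2 = 47094 + 142**2 = 47094 + 20164 = 67258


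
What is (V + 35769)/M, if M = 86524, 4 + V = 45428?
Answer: 81193/86524 ≈ 0.93839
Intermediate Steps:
V = 45424 (V = -4 + 45428 = 45424)
(V + 35769)/M = (45424 + 35769)/86524 = 81193*(1/86524) = 81193/86524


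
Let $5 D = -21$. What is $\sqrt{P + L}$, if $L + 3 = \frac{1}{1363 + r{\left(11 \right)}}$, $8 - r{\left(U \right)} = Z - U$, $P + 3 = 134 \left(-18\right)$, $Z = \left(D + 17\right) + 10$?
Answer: $\frac{i \sqrt{27919196377}}{3398} \approx 49.173 i$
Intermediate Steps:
$D = - \frac{21}{5}$ ($D = \frac{1}{5} \left(-21\right) = - \frac{21}{5} \approx -4.2$)
$Z = \frac{114}{5}$ ($Z = \left(- \frac{21}{5} + 17\right) + 10 = \frac{64}{5} + 10 = \frac{114}{5} \approx 22.8$)
$P = -2415$ ($P = -3 + 134 \left(-18\right) = -3 - 2412 = -2415$)
$r{\left(U \right)} = - \frac{74}{5} + U$ ($r{\left(U \right)} = 8 - \left(\frac{114}{5} - U\right) = 8 + \left(- \frac{114}{5} + U\right) = - \frac{74}{5} + U$)
$L = - \frac{20383}{6796}$ ($L = -3 + \frac{1}{1363 + \left(- \frac{74}{5} + 11\right)} = -3 + \frac{1}{1363 - \frac{19}{5}} = -3 + \frac{1}{\frac{6796}{5}} = -3 + \frac{5}{6796} = - \frac{20383}{6796} \approx -2.9993$)
$\sqrt{P + L} = \sqrt{-2415 - \frac{20383}{6796}} = \sqrt{- \frac{16432723}{6796}} = \frac{i \sqrt{27919196377}}{3398}$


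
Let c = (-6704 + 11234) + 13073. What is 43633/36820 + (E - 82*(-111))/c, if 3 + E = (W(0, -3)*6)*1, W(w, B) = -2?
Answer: 1102655039/648142460 ≈ 1.7013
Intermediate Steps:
E = -15 (E = -3 - 2*6*1 = -3 - 12*1 = -3 - 12 = -15)
c = 17603 (c = 4530 + 13073 = 17603)
43633/36820 + (E - 82*(-111))/c = 43633/36820 + (-15 - 82*(-111))/17603 = 43633*(1/36820) + (-15 + 9102)*(1/17603) = 43633/36820 + 9087*(1/17603) = 43633/36820 + 9087/17603 = 1102655039/648142460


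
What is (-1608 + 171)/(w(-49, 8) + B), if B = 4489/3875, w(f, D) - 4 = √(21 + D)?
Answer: 111306247875/35893004 - 21577453125*√29/35893004 ≈ -136.29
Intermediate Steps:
w(f, D) = 4 + √(21 + D)
B = 4489/3875 (B = 4489*(1/3875) = 4489/3875 ≈ 1.1585)
(-1608 + 171)/(w(-49, 8) + B) = (-1608 + 171)/((4 + √(21 + 8)) + 4489/3875) = -1437/((4 + √29) + 4489/3875) = -1437/(19989/3875 + √29)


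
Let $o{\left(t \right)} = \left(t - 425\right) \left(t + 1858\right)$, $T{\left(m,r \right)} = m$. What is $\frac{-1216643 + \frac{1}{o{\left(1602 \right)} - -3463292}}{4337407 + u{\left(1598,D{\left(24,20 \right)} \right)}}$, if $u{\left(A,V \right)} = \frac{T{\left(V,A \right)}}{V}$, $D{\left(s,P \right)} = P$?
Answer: $- \frac{9168271254815}{32685457514496} \approx -0.2805$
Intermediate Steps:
$o{\left(t \right)} = \left(-425 + t\right) \left(1858 + t\right)$
$u{\left(A,V \right)} = 1$ ($u{\left(A,V \right)} = \frac{V}{V} = 1$)
$\frac{-1216643 + \frac{1}{o{\left(1602 \right)} - -3463292}}{4337407 + u{\left(1598,D{\left(24,20 \right)} \right)}} = \frac{-1216643 + \frac{1}{\left(-789650 + 1602^{2} + 1433 \cdot 1602\right) - -3463292}}{4337407 + 1} = \frac{-1216643 + \frac{1}{\left(-789650 + 2566404 + 2295666\right) + 3463292}}{4337408} = \left(-1216643 + \frac{1}{4072420 + 3463292}\right) \frac{1}{4337408} = \left(-1216643 + \frac{1}{7535712}\right) \frac{1}{4337408} = \left(- \frac{9168271254815}{7535712}\right) \frac{1}{4337408} = - \frac{9168271254815}{32685457514496}$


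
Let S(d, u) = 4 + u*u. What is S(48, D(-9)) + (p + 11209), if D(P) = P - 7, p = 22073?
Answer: 33542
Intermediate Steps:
D(P) = -7 + P
S(d, u) = 4 + u²
S(48, D(-9)) + (p + 11209) = (4 + (-7 - 9)²) + (22073 + 11209) = (4 + (-16)²) + 33282 = (4 + 256) + 33282 = 260 + 33282 = 33542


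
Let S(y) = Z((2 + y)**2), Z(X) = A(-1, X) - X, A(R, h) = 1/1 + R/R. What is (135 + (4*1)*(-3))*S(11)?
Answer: -20541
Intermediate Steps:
A(R, h) = 2 (A(R, h) = 1*1 + 1 = 1 + 1 = 2)
Z(X) = 2 - X
S(y) = 2 - (2 + y)**2
(135 + (4*1)*(-3))*S(11) = (135 + (4*1)*(-3))*(2 - (2 + 11)**2) = (135 + 4*(-3))*(2 - 1*13**2) = (135 - 12)*(2 - 1*169) = 123*(2 - 169) = 123*(-167) = -20541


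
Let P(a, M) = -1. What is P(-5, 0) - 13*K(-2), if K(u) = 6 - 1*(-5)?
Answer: -144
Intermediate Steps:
K(u) = 11 (K(u) = 6 + 5 = 11)
P(-5, 0) - 13*K(-2) = -1 - 13*11 = -1 - 143 = -144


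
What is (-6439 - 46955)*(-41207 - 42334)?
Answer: 4460588154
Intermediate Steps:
(-6439 - 46955)*(-41207 - 42334) = -53394*(-83541) = 4460588154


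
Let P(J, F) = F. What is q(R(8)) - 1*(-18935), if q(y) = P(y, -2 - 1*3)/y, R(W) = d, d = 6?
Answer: 113605/6 ≈ 18934.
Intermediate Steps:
R(W) = 6
q(y) = -5/y (q(y) = (-2 - 1*3)/y = (-2 - 3)/y = -5/y)
q(R(8)) - 1*(-18935) = -5/6 - 1*(-18935) = -5*1/6 + 18935 = -5/6 + 18935 = 113605/6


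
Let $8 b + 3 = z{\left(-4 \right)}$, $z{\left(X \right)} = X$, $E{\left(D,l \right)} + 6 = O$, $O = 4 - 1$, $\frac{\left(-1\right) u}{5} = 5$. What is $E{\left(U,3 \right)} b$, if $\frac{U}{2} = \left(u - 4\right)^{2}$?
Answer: $\frac{21}{8} \approx 2.625$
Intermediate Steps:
$u = -25$ ($u = \left(-5\right) 5 = -25$)
$U = 1682$ ($U = 2 \left(-25 - 4\right)^{2} = 2 \left(-29\right)^{2} = 2 \cdot 841 = 1682$)
$O = 3$
$E{\left(D,l \right)} = -3$ ($E{\left(D,l \right)} = -6 + 3 = -3$)
$b = - \frac{7}{8}$ ($b = - \frac{3}{8} + \frac{1}{8} \left(-4\right) = - \frac{3}{8} - \frac{1}{2} = - \frac{7}{8} \approx -0.875$)
$E{\left(U,3 \right)} b = \left(-3\right) \left(- \frac{7}{8}\right) = \frac{21}{8}$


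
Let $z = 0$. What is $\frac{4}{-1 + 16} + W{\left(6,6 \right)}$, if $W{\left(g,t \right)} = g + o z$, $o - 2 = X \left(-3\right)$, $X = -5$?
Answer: $\frac{94}{15} \approx 6.2667$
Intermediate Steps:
$o = 17$ ($o = 2 - -15 = 2 + 15 = 17$)
$W{\left(g,t \right)} = g$ ($W{\left(g,t \right)} = g + 17 \cdot 0 = g + 0 = g$)
$\frac{4}{-1 + 16} + W{\left(6,6 \right)} = \frac{4}{-1 + 16} + 6 = \frac{4}{15} + 6 = \frac{94}{15}$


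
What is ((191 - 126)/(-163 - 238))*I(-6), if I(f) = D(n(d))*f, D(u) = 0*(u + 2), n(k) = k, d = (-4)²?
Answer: 0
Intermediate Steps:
d = 16
D(u) = 0 (D(u) = 0*(2 + u) = 0)
I(f) = 0 (I(f) = 0*f = 0)
((191 - 126)/(-163 - 238))*I(-6) = ((191 - 126)/(-163 - 238))*0 = (65/(-401))*0 = (65*(-1/401))*0 = -65/401*0 = 0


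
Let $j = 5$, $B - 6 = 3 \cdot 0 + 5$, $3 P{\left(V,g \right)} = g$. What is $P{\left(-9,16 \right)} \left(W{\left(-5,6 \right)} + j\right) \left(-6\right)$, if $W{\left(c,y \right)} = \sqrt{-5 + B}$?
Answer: $-160 - 32 \sqrt{6} \approx -238.38$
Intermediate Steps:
$P{\left(V,g \right)} = \frac{g}{3}$
$B = 11$ ($B = 6 + \left(3 \cdot 0 + 5\right) = 6 + \left(0 + 5\right) = 6 + 5 = 11$)
$W{\left(c,y \right)} = \sqrt{6}$ ($W{\left(c,y \right)} = \sqrt{-5 + 11} = \sqrt{6}$)
$P{\left(-9,16 \right)} \left(W{\left(-5,6 \right)} + j\right) \left(-6\right) = \frac{1}{3} \cdot 16 \left(\sqrt{6} + 5\right) \left(-6\right) = \frac{16 \left(5 + \sqrt{6}\right) \left(-6\right)}{3} = \frac{16 \left(-30 - 6 \sqrt{6}\right)}{3} = -160 - 32 \sqrt{6}$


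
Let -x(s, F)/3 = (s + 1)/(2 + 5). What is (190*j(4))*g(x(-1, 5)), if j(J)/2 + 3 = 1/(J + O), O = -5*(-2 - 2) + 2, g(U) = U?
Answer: 0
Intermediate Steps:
x(s, F) = -3/7 - 3*s/7 (x(s, F) = -3*(s + 1)/(2 + 5) = -3*(1 + s)/7 = -3*(⅐ + s/7) = -3/7 - 3*s/7)
O = 22 (O = -5*(-4) + 2 = 20 + 2 = 22)
j(J) = -6 + 2/(22 + J) (j(J) = -6 + 2/(J + 22) = -6 + 2/(22 + J))
(190*j(4))*g(x(-1, 5)) = (190*(2*(-65 - 3*4)/(22 + 4)))*(-3/7 - 3/7*(-1)) = (190*(2*(-65 - 12)/26))*(-3/7 + 3/7) = (190*(2*(1/26)*(-77)))*0 = (190*(-77/13))*0 = -14630/13*0 = 0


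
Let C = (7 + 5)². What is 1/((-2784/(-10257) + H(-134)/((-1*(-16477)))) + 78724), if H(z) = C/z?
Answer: 3774435821/297139709800188 ≈ 1.2703e-5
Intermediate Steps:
C = 144 (C = 12² = 144)
H(z) = 144/z
1/((-2784/(-10257) + H(-134)/((-1*(-16477)))) + 78724) = 1/((-2784/(-10257) + (144/(-134))/((-1*(-16477)))) + 78724) = 1/((-2784*(-1/10257) + (144*(-1/134))/16477) + 78724) = 1/((928/3419 - 72/67*1/16477) + 78724) = 1/((928/3419 - 72/1103959) + 78724) = 1/(1024227784/3774435821 + 78724) = 1/(297139709800188/3774435821) = 3774435821/297139709800188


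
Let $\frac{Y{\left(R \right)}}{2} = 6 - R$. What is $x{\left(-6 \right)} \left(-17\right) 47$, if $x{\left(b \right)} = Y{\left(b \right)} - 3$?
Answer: $-16779$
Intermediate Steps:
$Y{\left(R \right)} = 12 - 2 R$ ($Y{\left(R \right)} = 2 \left(6 - R\right) = 12 - 2 R$)
$x{\left(b \right)} = 9 - 2 b$ ($x{\left(b \right)} = \left(12 - 2 b\right) - 3 = 9 - 2 b$)
$x{\left(-6 \right)} \left(-17\right) 47 = \left(9 - -12\right) \left(-17\right) 47 = \left(9 + 12\right) \left(-17\right) 47 = 21 \left(-17\right) 47 = \left(-357\right) 47 = -16779$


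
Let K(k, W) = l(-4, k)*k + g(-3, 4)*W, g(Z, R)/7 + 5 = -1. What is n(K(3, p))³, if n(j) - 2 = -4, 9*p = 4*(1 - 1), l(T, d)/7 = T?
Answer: -8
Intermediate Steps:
l(T, d) = 7*T
p = 0 (p = (4*(1 - 1))/9 = (4*0)/9 = (⅑)*0 = 0)
g(Z, R) = -42 (g(Z, R) = -35 + 7*(-1) = -35 - 7 = -42)
K(k, W) = -42*W - 28*k (K(k, W) = (7*(-4))*k - 42*W = -28*k - 42*W = -42*W - 28*k)
n(j) = -2 (n(j) = 2 - 4 = -2)
n(K(3, p))³ = (-2)³ = -8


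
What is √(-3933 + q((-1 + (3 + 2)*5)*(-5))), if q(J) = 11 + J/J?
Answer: I*√3921 ≈ 62.618*I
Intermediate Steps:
q(J) = 12 (q(J) = 11 + 1 = 12)
√(-3933 + q((-1 + (3 + 2)*5)*(-5))) = √(-3933 + 12) = √(-3921) = I*√3921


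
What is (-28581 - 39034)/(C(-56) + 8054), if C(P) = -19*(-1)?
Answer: -67615/8073 ≈ -8.3754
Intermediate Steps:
C(P) = 19
(-28581 - 39034)/(C(-56) + 8054) = (-28581 - 39034)/(19 + 8054) = -67615/8073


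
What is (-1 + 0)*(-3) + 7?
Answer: 10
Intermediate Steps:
(-1 + 0)*(-3) + 7 = -1*(-3) + 7 = 3 + 7 = 10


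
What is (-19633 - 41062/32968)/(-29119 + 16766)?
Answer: 323650903/203626852 ≈ 1.5894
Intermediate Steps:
(-19633 - 41062/32968)/(-29119 + 16766) = (-19633 - 41062*1/32968)/(-12353) = (-19633 - 20531/16484)*(-1/12353) = -323650903/16484*(-1/12353) = 323650903/203626852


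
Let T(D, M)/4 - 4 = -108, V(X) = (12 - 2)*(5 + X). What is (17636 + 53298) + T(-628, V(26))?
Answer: 70518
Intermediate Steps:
V(X) = 50 + 10*X (V(X) = 10*(5 + X) = 50 + 10*X)
T(D, M) = -416 (T(D, M) = 16 + 4*(-108) = 16 - 432 = -416)
(17636 + 53298) + T(-628, V(26)) = (17636 + 53298) - 416 = 70934 - 416 = 70518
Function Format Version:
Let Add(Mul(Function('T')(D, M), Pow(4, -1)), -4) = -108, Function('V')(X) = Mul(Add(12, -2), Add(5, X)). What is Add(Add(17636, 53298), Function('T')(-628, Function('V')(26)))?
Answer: 70518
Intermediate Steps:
Function('V')(X) = Add(50, Mul(10, X)) (Function('V')(X) = Mul(10, Add(5, X)) = Add(50, Mul(10, X)))
Function('T')(D, M) = -416 (Function('T')(D, M) = Add(16, Mul(4, -108)) = Add(16, -432) = -416)
Add(Add(17636, 53298), Function('T')(-628, Function('V')(26))) = Add(Add(17636, 53298), -416) = Add(70934, -416) = 70518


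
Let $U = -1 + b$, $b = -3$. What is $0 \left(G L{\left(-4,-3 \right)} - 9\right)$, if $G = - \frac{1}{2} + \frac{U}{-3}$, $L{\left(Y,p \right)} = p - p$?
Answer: $0$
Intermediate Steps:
$L{\left(Y,p \right)} = 0$
$U = -4$ ($U = -1 - 3 = -4$)
$G = \frac{5}{6}$ ($G = - \frac{1}{2} - \frac{4}{-3} = \left(-1\right) \frac{1}{2} - - \frac{4}{3} = - \frac{1}{2} + \frac{4}{3} = \frac{5}{6} \approx 0.83333$)
$0 \left(G L{\left(-4,-3 \right)} - 9\right) = 0 \left(\frac{5}{6} \cdot 0 - 9\right) = 0 \left(0 - 9\right) = 0 \left(-9\right) = 0$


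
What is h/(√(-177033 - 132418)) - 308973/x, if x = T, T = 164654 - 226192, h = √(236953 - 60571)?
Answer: 308973/61538 - 3*I*√6064620698/309451 ≈ 5.0209 - 0.75497*I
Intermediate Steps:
h = 3*√19598 (h = √176382 = 3*√19598 ≈ 419.98)
T = -61538
x = -61538
h/(√(-177033 - 132418)) - 308973/x = (3*√19598)/(√(-177033 - 132418)) - 308973/(-61538) = (3*√19598)/(√(-309451)) - 308973*(-1/61538) = (3*√19598)/((I*√309451)) + 308973/61538 = (3*√19598)*(-I*√309451/309451) + 308973/61538 = -3*I*√6064620698/309451 + 308973/61538 = 308973/61538 - 3*I*√6064620698/309451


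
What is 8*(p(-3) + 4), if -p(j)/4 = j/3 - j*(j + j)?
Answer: 640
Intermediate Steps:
p(j) = 8*j**2 - 4*j/3 (p(j) = -4*(j/3 - j*(j + j)) = -4*(j*(1/3) - j*2*j) = -4*(j/3 - 2*j**2) = -4*(-2*j**2 + j/3) = 8*j**2 - 4*j/3)
8*(p(-3) + 4) = 8*((4/3)*(-3)*(-1 + 6*(-3)) + 4) = 8*((4/3)*(-3)*(-1 - 18) + 4) = 8*((4/3)*(-3)*(-19) + 4) = 8*(76 + 4) = 8*80 = 640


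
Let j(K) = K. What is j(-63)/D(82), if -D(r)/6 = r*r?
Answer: 21/13448 ≈ 0.0015616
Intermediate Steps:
D(r) = -6*r² (D(r) = -6*r*r = -6*r²)
j(-63)/D(82) = -63/((-6*82²)) = -63/((-6*6724)) = -63/(-40344) = -63*(-1/40344) = 21/13448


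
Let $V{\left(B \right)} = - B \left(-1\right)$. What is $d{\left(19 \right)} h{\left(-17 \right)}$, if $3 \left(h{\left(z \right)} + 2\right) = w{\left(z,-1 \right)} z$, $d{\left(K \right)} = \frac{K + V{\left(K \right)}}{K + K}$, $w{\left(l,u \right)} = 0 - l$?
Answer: $- \frac{295}{3} \approx -98.333$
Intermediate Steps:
$V{\left(B \right)} = B$
$w{\left(l,u \right)} = - l$
$d{\left(K \right)} = 1$ ($d{\left(K \right)} = \frac{K + K}{K + K} = \frac{2 K}{2 K} = 2 K \frac{1}{2 K} = 1$)
$h{\left(z \right)} = -2 - \frac{z^{2}}{3}$ ($h{\left(z \right)} = -2 + \frac{- z z}{3} = -2 + \frac{\left(-1\right) z^{2}}{3} = -2 - \frac{z^{2}}{3}$)
$d{\left(19 \right)} h{\left(-17 \right)} = 1 \left(-2 - \frac{\left(-17\right)^{2}}{3}\right) = 1 \left(-2 - \frac{289}{3}\right) = 1 \left(- \frac{295}{3}\right) = - \frac{295}{3}$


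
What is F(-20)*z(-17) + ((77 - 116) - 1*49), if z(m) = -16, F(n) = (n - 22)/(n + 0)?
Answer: -608/5 ≈ -121.60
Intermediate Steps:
F(n) = (-22 + n)/n
F(-20)*z(-17) + ((77 - 116) - 1*49) = ((-22 - 20)/(-20))*(-16) + ((77 - 116) - 1*49) = -1/20*(-42)*(-16) + (-39 - 49) = (21/10)*(-16) - 88 = -168/5 - 88 = -608/5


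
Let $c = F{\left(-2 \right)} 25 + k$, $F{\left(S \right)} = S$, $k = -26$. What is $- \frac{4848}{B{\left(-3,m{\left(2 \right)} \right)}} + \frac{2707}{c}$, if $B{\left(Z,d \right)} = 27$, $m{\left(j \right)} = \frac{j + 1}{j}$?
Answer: $- \frac{147179}{684} \approx -215.17$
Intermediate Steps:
$m{\left(j \right)} = \frac{1 + j}{j}$
$c = -76$ ($c = \left(-2\right) 25 - 26 = -50 - 26 = -76$)
$- \frac{4848}{B{\left(-3,m{\left(2 \right)} \right)}} + \frac{2707}{c} = - \frac{4848}{27} + \frac{2707}{-76} = \left(-4848\right) \frac{1}{27} + 2707 \left(- \frac{1}{76}\right) = - \frac{1616}{9} - \frac{2707}{76} = - \frac{147179}{684}$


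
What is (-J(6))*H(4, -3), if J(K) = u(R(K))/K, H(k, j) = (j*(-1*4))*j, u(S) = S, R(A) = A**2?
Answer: 216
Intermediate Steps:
H(k, j) = -4*j**2 (H(k, j) = (j*(-4))*j = (-4*j)*j = -4*j**2)
J(K) = K (J(K) = K**2/K = K)
(-J(6))*H(4, -3) = (-1*6)*(-4*(-3)**2) = -(-24)*9 = -6*(-36) = 216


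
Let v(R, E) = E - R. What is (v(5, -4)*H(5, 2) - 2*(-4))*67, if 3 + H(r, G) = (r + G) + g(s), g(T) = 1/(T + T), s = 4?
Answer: -15611/8 ≈ -1951.4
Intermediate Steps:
g(T) = 1/(2*T)
H(r, G) = -23/8 + G + r (H(r, G) = -3 + ((r + G) + (½)/4) = -3 + ((G + r) + (½)*(¼)) = -3 + ((G + r) + ⅛) = -3 + (⅛ + G + r) = -23/8 + G + r)
(v(5, -4)*H(5, 2) - 2*(-4))*67 = ((-4 - 1*5)*(-23/8 + 2 + 5) - 2*(-4))*67 = ((-4 - 5)*(33/8) + 8)*67 = (-9*33/8 + 8)*67 = (-297/8 + 8)*67 = -233/8*67 = -15611/8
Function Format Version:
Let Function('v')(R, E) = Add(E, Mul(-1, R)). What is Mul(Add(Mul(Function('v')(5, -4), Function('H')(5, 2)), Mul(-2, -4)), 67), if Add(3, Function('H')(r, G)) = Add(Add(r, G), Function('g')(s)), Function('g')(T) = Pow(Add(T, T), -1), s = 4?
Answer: Rational(-15611, 8) ≈ -1951.4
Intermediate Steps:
Function('g')(T) = Mul(Rational(1, 2), Pow(T, -1)) (Function('g')(T) = Pow(Mul(2, T), -1) = Mul(Rational(1, 2), Pow(T, -1)))
Function('H')(r, G) = Add(Rational(-23, 8), G, r) (Function('H')(r, G) = Add(-3, Add(Add(r, G), Mul(Rational(1, 2), Pow(4, -1)))) = Add(-3, Add(Add(G, r), Mul(Rational(1, 2), Rational(1, 4)))) = Add(-3, Add(Add(G, r), Rational(1, 8))) = Add(-3, Add(Rational(1, 8), G, r)) = Add(Rational(-23, 8), G, r))
Mul(Add(Mul(Function('v')(5, -4), Function('H')(5, 2)), Mul(-2, -4)), 67) = Mul(Add(Mul(Add(-4, Mul(-1, 5)), Add(Rational(-23, 8), 2, 5)), Mul(-2, -4)), 67) = Mul(Add(Mul(Add(-4, -5), Rational(33, 8)), 8), 67) = Mul(Add(Mul(-9, Rational(33, 8)), 8), 67) = Mul(Add(Rational(-297, 8), 8), 67) = Mul(Rational(-233, 8), 67) = Rational(-15611, 8)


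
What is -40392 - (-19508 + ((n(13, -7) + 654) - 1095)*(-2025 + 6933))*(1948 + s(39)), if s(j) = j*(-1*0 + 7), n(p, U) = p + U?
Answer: 4785077456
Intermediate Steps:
n(p, U) = U + p
s(j) = 7*j (s(j) = j*(0 + 7) = j*7 = 7*j)
-40392 - (-19508 + ((n(13, -7) + 654) - 1095)*(-2025 + 6933))*(1948 + s(39)) = -40392 - (-19508 + (((-7 + 13) + 654) - 1095)*(-2025 + 6933))*(1948 + 7*39) = -40392 - (-19508 + ((6 + 654) - 1095)*4908)*(1948 + 273) = -40392 - (-19508 + (660 - 1095)*4908)*2221 = -40392 - (-19508 - 435*4908)*2221 = -40392 - (-19508 - 2134980)*2221 = -40392 - (-2154488)*2221 = -40392 - 1*(-4785117848) = -40392 + 4785117848 = 4785077456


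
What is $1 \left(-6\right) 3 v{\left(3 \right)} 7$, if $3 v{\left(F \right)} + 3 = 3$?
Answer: $0$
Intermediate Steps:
$v{\left(F \right)} = 0$ ($v{\left(F \right)} = -1 + \frac{1}{3} \cdot 3 = -1 + 1 = 0$)
$1 \left(-6\right) 3 v{\left(3 \right)} 7 = 1 \left(-6\right) 3 \cdot 0 \cdot 7 = - 6 \cdot 0 \cdot 7 = \left(-6\right) 0 = 0$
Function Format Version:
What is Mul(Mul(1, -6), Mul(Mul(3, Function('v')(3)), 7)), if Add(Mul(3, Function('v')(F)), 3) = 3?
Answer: 0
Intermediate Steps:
Function('v')(F) = 0 (Function('v')(F) = Add(-1, Mul(Rational(1, 3), 3)) = Add(-1, 1) = 0)
Mul(Mul(1, -6), Mul(Mul(3, Function('v')(3)), 7)) = Mul(Mul(1, -6), Mul(Mul(3, 0), 7)) = Mul(-6, Mul(0, 7)) = Mul(-6, 0) = 0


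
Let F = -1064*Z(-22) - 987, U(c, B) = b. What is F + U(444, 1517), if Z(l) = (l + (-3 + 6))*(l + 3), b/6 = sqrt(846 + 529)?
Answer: -385091 + 30*sqrt(55) ≈ -3.8487e+5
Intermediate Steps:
b = 30*sqrt(55) (b = 6*sqrt(846 + 529) = 6*sqrt(1375) = 6*(5*sqrt(55)) = 30*sqrt(55) ≈ 222.49)
U(c, B) = 30*sqrt(55)
Z(l) = (3 + l)**2 (Z(l) = (l + 3)*(3 + l) = (3 + l)*(3 + l) = (3 + l)**2)
F = -385091 (F = -1064*(3 - 22)**2 - 987 = -1064*(-19)**2 - 987 = -1064*361 - 987 = -384104 - 987 = -385091)
F + U(444, 1517) = -385091 + 30*sqrt(55)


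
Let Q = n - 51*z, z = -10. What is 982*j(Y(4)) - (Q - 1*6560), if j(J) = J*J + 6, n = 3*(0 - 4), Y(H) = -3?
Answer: 20792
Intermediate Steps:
n = -12 (n = 3*(-4) = -12)
Q = 498 (Q = -12 - 51*(-10) = -12 + 510 = 498)
j(J) = 6 + J**2 (j(J) = J**2 + 6 = 6 + J**2)
982*j(Y(4)) - (Q - 1*6560) = 982*(6 + (-3)**2) - (498 - 1*6560) = 982*(6 + 9) - (498 - 6560) = 982*15 - 1*(-6062) = 14730 + 6062 = 20792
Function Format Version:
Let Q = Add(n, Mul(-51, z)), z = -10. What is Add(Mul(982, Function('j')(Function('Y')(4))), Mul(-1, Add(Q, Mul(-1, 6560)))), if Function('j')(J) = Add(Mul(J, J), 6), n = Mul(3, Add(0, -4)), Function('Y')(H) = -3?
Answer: 20792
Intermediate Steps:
n = -12 (n = Mul(3, -4) = -12)
Q = 498 (Q = Add(-12, Mul(-51, -10)) = Add(-12, 510) = 498)
Function('j')(J) = Add(6, Pow(J, 2)) (Function('j')(J) = Add(Pow(J, 2), 6) = Add(6, Pow(J, 2)))
Add(Mul(982, Function('j')(Function('Y')(4))), Mul(-1, Add(Q, Mul(-1, 6560)))) = Add(Mul(982, Add(6, Pow(-3, 2))), Mul(-1, Add(498, Mul(-1, 6560)))) = Add(Mul(982, Add(6, 9)), Mul(-1, Add(498, -6560))) = Add(Mul(982, 15), Mul(-1, -6062)) = Add(14730, 6062) = 20792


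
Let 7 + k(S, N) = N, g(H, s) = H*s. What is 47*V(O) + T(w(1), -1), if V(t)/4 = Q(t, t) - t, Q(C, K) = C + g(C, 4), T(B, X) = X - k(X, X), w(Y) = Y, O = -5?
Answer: -3753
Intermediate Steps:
k(S, N) = -7 + N
T(B, X) = 7 (T(B, X) = X - (-7 + X) = X + (7 - X) = 7)
Q(C, K) = 5*C (Q(C, K) = C + C*4 = C + 4*C = 5*C)
V(t) = 16*t (V(t) = 4*(5*t - t) = 4*(4*t) = 16*t)
47*V(O) + T(w(1), -1) = 47*(16*(-5)) + 7 = 47*(-80) + 7 = -3760 + 7 = -3753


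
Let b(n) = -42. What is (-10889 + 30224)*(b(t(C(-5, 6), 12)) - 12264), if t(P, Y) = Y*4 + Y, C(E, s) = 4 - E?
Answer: -237936510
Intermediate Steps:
t(P, Y) = 5*Y (t(P, Y) = 4*Y + Y = 5*Y)
(-10889 + 30224)*(b(t(C(-5, 6), 12)) - 12264) = (-10889 + 30224)*(-42 - 12264) = 19335*(-12306) = -237936510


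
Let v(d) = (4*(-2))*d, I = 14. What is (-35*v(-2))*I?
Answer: -7840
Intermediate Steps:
v(d) = -8*d
(-35*v(-2))*I = -(-280)*(-2)*14 = -35*16*14 = -560*14 = -7840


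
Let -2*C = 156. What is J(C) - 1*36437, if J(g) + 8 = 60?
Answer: -36385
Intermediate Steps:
C = -78 (C = -½*156 = -78)
J(g) = 52 (J(g) = -8 + 60 = 52)
J(C) - 1*36437 = 52 - 1*36437 = 52 - 36437 = -36385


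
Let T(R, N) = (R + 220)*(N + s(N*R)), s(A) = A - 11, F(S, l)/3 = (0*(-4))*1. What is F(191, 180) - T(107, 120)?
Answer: -4234323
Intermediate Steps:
F(S, l) = 0 (F(S, l) = 3*((0*(-4))*1) = 3*(0*1) = 3*0 = 0)
s(A) = -11 + A
T(R, N) = (220 + R)*(-11 + N + N*R) (T(R, N) = (R + 220)*(N + (-11 + N*R)) = (220 + R)*(-11 + N + N*R))
F(191, 180) - T(107, 120) = 0 - (-2420 + 220*120 + 107*(-11 + 120*107) + 221*120*107) = 0 - (-2420 + 26400 + 107*(-11 + 12840) + 2837640) = 0 - (-2420 + 26400 + 107*12829 + 2837640) = 0 - (-2420 + 26400 + 1372703 + 2837640) = 0 - 1*4234323 = 0 - 4234323 = -4234323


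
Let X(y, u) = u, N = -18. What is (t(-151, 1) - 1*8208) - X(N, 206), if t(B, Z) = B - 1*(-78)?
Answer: -8487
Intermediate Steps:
t(B, Z) = 78 + B (t(B, Z) = B + 78 = 78 + B)
(t(-151, 1) - 1*8208) - X(N, 206) = ((78 - 151) - 1*8208) - 1*206 = (-73 - 8208) - 206 = -8281 - 206 = -8487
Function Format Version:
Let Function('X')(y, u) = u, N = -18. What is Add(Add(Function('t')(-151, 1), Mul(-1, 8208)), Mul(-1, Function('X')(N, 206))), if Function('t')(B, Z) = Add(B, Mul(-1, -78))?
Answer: -8487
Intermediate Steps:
Function('t')(B, Z) = Add(78, B) (Function('t')(B, Z) = Add(B, 78) = Add(78, B))
Add(Add(Function('t')(-151, 1), Mul(-1, 8208)), Mul(-1, Function('X')(N, 206))) = Add(Add(Add(78, -151), Mul(-1, 8208)), Mul(-1, 206)) = Add(Add(-73, -8208), -206) = Add(-8281, -206) = -8487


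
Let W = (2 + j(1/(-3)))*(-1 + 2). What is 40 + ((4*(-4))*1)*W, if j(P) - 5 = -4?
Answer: -8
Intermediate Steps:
j(P) = 1 (j(P) = 5 - 4 = 1)
W = 3 (W = (2 + 1)*(-1 + 2) = 3*1 = 3)
40 + ((4*(-4))*1)*W = 40 + ((4*(-4))*1)*3 = 40 - 16*1*3 = 40 - 16*3 = 40 - 48 = -8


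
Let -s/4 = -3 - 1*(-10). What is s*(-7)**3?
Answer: 9604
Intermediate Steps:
s = -28 (s = -4*(-3 - 1*(-10)) = -4*(-3 + 10) = -4*7 = -28)
s*(-7)**3 = -28*(-7)**3 = -28*(-343) = 9604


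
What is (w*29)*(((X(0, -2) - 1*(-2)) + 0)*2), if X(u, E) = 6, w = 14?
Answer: 6496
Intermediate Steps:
(w*29)*(((X(0, -2) - 1*(-2)) + 0)*2) = (14*29)*(((6 - 1*(-2)) + 0)*2) = 406*(((6 + 2) + 0)*2) = 406*((8 + 0)*2) = 406*(8*2) = 406*16 = 6496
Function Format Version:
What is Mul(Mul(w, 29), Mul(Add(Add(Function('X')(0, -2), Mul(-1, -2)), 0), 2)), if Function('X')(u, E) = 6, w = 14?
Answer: 6496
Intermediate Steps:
Mul(Mul(w, 29), Mul(Add(Add(Function('X')(0, -2), Mul(-1, -2)), 0), 2)) = Mul(Mul(14, 29), Mul(Add(Add(6, Mul(-1, -2)), 0), 2)) = Mul(406, Mul(Add(Add(6, 2), 0), 2)) = Mul(406, Mul(Add(8, 0), 2)) = Mul(406, Mul(8, 2)) = Mul(406, 16) = 6496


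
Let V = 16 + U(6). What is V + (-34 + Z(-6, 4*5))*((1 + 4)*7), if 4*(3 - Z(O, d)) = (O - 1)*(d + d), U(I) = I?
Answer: 1387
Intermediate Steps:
V = 22 (V = 16 + 6 = 22)
Z(O, d) = 3 - d*(-1 + O)/2 (Z(O, d) = 3 - (O - 1)*(d + d)/4 = 3 - (-1 + O)*2*d/4 = 3 - d*(-1 + O)/2)
V + (-34 + Z(-6, 4*5))*((1 + 4)*7) = 22 + (-34 + (3 + (4*5)/2 - ½*(-6)*4*5))*((1 + 4)*7) = 22 + (-34 + (3 + (½)*20 - ½*(-6)*20))*(5*7) = 22 + (-34 + (3 + 10 + 60))*35 = 22 + (-34 + 73)*35 = 22 + 39*35 = 22 + 1365 = 1387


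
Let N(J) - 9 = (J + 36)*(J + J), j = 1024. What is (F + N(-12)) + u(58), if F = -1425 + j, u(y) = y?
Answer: -910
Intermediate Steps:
N(J) = 9 + 2*J*(36 + J) (N(J) = 9 + (J + 36)*(J + J) = 9 + (36 + J)*(2*J) = 9 + 2*J*(36 + J))
F = -401 (F = -1425 + 1024 = -401)
(F + N(-12)) + u(58) = (-401 + (9 + 2*(-12)² + 72*(-12))) + 58 = (-401 + (9 + 2*144 - 864)) + 58 = (-401 + (9 + 288 - 864)) + 58 = (-401 - 567) + 58 = -968 + 58 = -910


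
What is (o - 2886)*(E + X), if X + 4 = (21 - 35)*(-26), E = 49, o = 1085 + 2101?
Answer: 122700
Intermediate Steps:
o = 3186
X = 360 (X = -4 + (21 - 35)*(-26) = -4 - 14*(-26) = -4 + 364 = 360)
(o - 2886)*(E + X) = (3186 - 2886)*(49 + 360) = 300*409 = 122700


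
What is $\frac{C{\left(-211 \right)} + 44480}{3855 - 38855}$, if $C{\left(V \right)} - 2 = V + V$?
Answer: $- \frac{2203}{1750} \approx -1.2589$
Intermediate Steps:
$C{\left(V \right)} = 2 + 2 V$ ($C{\left(V \right)} = 2 + \left(V + V\right) = 2 + 2 V$)
$\frac{C{\left(-211 \right)} + 44480}{3855 - 38855} = \frac{\left(2 + 2 \left(-211\right)\right) + 44480}{3855 - 38855} = \frac{\left(2 - 422\right) + 44480}{-35000} = \left(-420 + 44480\right) \left(- \frac{1}{35000}\right) = 44060 \left(- \frac{1}{35000}\right) = - \frac{2203}{1750}$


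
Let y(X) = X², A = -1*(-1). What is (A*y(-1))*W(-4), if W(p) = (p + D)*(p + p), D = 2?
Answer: 16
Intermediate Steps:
W(p) = 2*p*(2 + p) (W(p) = (p + 2)*(p + p) = (2 + p)*(2*p) = 2*p*(2 + p))
A = 1
(A*y(-1))*W(-4) = (1*(-1)²)*(2*(-4)*(2 - 4)) = (1*1)*(2*(-4)*(-2)) = 1*16 = 16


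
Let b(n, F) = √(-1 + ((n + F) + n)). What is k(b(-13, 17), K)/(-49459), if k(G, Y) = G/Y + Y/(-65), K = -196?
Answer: -196/3214835 + I*√10/9693964 ≈ -6.0967e-5 + 3.2621e-7*I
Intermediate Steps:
b(n, F) = √(-1 + F + 2*n) (b(n, F) = √(-1 + ((F + n) + n)) = √(-1 + (F + 2*n)) = √(-1 + F + 2*n))
k(G, Y) = -Y/65 + G/Y (k(G, Y) = G/Y + Y*(-1/65) = G/Y - Y/65 = -Y/65 + G/Y)
k(b(-13, 17), K)/(-49459) = (-1/65*(-196) + √(-1 + 17 + 2*(-13))/(-196))/(-49459) = (196/65 + √(-1 + 17 - 26)*(-1/196))*(-1/49459) = (196/65 + √(-10)*(-1/196))*(-1/49459) = (196/65 + (I*√10)*(-1/196))*(-1/49459) = (196/65 - I*√10/196)*(-1/49459) = -196/3214835 + I*√10/9693964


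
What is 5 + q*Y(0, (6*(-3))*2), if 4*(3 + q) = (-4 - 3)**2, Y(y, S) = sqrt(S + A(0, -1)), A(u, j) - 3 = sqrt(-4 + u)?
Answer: 5 + 37*sqrt(-33 + 2*I)/4 ≈ 6.6095 + 53.162*I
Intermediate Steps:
A(u, j) = 3 + sqrt(-4 + u)
Y(y, S) = sqrt(3 + S + 2*I) (Y(y, S) = sqrt(S + (3 + sqrt(-4 + 0))) = sqrt(S + (3 + sqrt(-4))) = sqrt(S + (3 + 2*I)) = sqrt(3 + S + 2*I))
q = 37/4 (q = -3 + (-4 - 3)**2/4 = -3 + (1/4)*(-7)**2 = -3 + (1/4)*49 = -3 + 49/4 = 37/4 ≈ 9.2500)
5 + q*Y(0, (6*(-3))*2) = 5 + 37*sqrt(3 + (6*(-3))*2 + 2*I)/4 = 5 + 37*sqrt(3 - 18*2 + 2*I)/4 = 5 + 37*sqrt(3 - 36 + 2*I)/4 = 5 + 37*sqrt(-33 + 2*I)/4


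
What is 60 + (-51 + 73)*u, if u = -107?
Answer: -2294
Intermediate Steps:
60 + (-51 + 73)*u = 60 + (-51 + 73)*(-107) = 60 + 22*(-107) = 60 - 2354 = -2294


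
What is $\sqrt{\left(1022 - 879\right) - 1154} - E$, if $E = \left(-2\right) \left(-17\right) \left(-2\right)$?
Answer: $68 + i \sqrt{1011} \approx 68.0 + 31.796 i$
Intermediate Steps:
$E = -68$ ($E = 34 \left(-2\right) = -68$)
$\sqrt{\left(1022 - 879\right) - 1154} - E = \sqrt{\left(1022 - 879\right) - 1154} - -68 = \sqrt{\left(1022 - 879\right) - 1154} + 68 = \sqrt{143 - 1154} + 68 = \sqrt{-1011} + 68 = i \sqrt{1011} + 68 = 68 + i \sqrt{1011}$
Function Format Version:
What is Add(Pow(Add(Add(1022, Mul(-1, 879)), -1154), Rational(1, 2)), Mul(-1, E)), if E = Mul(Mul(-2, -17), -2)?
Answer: Add(68, Mul(I, Pow(1011, Rational(1, 2)))) ≈ Add(68.000, Mul(31.796, I))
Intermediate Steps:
E = -68 (E = Mul(34, -2) = -68)
Add(Pow(Add(Add(1022, Mul(-1, 879)), -1154), Rational(1, 2)), Mul(-1, E)) = Add(Pow(Add(Add(1022, Mul(-1, 879)), -1154), Rational(1, 2)), Mul(-1, -68)) = Add(Pow(Add(Add(1022, -879), -1154), Rational(1, 2)), 68) = Add(Pow(Add(143, -1154), Rational(1, 2)), 68) = Add(Pow(-1011, Rational(1, 2)), 68) = Add(Mul(I, Pow(1011, Rational(1, 2))), 68) = Add(68, Mul(I, Pow(1011, Rational(1, 2))))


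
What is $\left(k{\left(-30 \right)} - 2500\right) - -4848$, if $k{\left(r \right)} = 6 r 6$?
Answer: $1268$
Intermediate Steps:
$k{\left(r \right)} = 36 r$
$\left(k{\left(-30 \right)} - 2500\right) - -4848 = \left(36 \left(-30\right) - 2500\right) - -4848 = \left(-1080 - 2500\right) + 4848 = -3580 + 4848 = 1268$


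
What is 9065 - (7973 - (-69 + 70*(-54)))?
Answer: -2757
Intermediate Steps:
9065 - (7973 - (-69 + 70*(-54))) = 9065 - (7973 - (-69 - 3780)) = 9065 - (7973 - 1*(-3849)) = 9065 - (7973 + 3849) = 9065 - 1*11822 = 9065 - 11822 = -2757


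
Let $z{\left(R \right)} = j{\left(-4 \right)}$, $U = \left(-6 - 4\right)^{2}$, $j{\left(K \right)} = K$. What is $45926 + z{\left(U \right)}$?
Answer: $45922$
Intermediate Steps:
$U = 100$ ($U = \left(-10\right)^{2} = 100$)
$z{\left(R \right)} = -4$
$45926 + z{\left(U \right)} = 45926 - 4 = 45922$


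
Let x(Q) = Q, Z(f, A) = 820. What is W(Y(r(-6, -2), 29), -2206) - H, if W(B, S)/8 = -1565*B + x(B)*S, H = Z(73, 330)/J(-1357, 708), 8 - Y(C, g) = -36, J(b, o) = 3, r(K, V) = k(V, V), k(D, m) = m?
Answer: -3982996/3 ≈ -1.3277e+6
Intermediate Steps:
r(K, V) = V
Y(C, g) = 44 (Y(C, g) = 8 - 1*(-36) = 8 + 36 = 44)
H = 820/3 ≈ 273.33
W(B, S) = -12520*B + 8*B*S (W(B, S) = 8*(-1565*B + B*S) = -12520*B + 8*B*S)
W(Y(r(-6, -2), 29), -2206) - H = 8*44*(-1565 - 2206) - 1*820/3 = 8*44*(-3771) - 820/3 = -1327392 - 820/3 = -3982996/3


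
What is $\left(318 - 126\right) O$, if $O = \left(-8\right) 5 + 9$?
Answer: $-5952$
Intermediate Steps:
$O = -31$ ($O = -40 + 9 = -31$)
$\left(318 - 126\right) O = \left(318 - 126\right) \left(-31\right) = 192 \left(-31\right) = -5952$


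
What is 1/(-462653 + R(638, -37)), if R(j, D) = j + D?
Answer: -1/462052 ≈ -2.1643e-6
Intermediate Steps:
R(j, D) = D + j
1/(-462653 + R(638, -37)) = 1/(-462653 + (-37 + 638)) = 1/(-462653 + 601) = 1/(-462052) = -1/462052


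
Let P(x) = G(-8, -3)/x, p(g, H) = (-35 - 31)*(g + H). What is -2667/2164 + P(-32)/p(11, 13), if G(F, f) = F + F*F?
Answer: -4220741/3427776 ≈ -1.2313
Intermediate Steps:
G(F, f) = F + F²
p(g, H) = -66*H - 66*g (p(g, H) = -66*(H + g) = -66*H - 66*g)
P(x) = 56/x (P(x) = (-8*(1 - 8))/x = (-8*(-7))/x = 56/x)
-2667/2164 + P(-32)/p(11, 13) = -2667/2164 + (56/(-32))/(-66*13 - 66*11) = -2667*1/2164 + (56*(-1/32))/(-858 - 726) = -2667/2164 - 7/4/(-1584) = -2667/2164 - 7/4*(-1/1584) = -2667/2164 + 7/6336 = -4220741/3427776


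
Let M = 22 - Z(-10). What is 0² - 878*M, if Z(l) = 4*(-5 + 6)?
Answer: -15804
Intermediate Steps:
Z(l) = 4 (Z(l) = 4*1 = 4)
M = 18 (M = 22 - 1*4 = 22 - 4 = 18)
0² - 878*M = 0² - 878*18 = 0 - 15804 = -15804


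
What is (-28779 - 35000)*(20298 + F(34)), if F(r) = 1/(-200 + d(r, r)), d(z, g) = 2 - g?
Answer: -300343921165/232 ≈ -1.2946e+9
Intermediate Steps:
F(r) = 1/(-198 - r) (F(r) = 1/(-200 + (2 - r)) = 1/(-198 - r))
(-28779 - 35000)*(20298 + F(34)) = (-28779 - 35000)*(20298 - 1/(198 + 34)) = -63779*(20298 - 1/232) = -63779*4709135/232 = -300343921165/232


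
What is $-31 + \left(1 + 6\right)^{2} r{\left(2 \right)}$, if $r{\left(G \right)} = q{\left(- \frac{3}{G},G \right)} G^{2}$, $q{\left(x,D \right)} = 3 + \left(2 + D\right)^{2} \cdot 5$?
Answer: $16237$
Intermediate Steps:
$q{\left(x,D \right)} = 3 + 5 \left(2 + D\right)^{2}$
$r{\left(G \right)} = G^{2} \left(3 + 5 \left(2 + G\right)^{2}\right)$ ($r{\left(G \right)} = \left(3 + 5 \left(2 + G\right)^{2}\right) G^{2} = G^{2} \left(3 + 5 \left(2 + G\right)^{2}\right)$)
$-31 + \left(1 + 6\right)^{2} r{\left(2 \right)} = -31 + \left(1 + 6\right)^{2} \cdot 2^{2} \left(3 + 5 \left(2 + 2\right)^{2}\right) = -31 + 7^{2} \cdot 4 \left(3 + 5 \cdot 4^{2}\right) = -31 + 49 \cdot 4 \left(3 + 5 \cdot 16\right) = -31 + 49 \cdot 4 \left(3 + 80\right) = -31 + 49 \cdot 4 \cdot 83 = -31 + 49 \cdot 332 = -31 + 16268 = 16237$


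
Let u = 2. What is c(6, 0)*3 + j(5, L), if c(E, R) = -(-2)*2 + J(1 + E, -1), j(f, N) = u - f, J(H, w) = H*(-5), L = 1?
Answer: -96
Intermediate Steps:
J(H, w) = -5*H
j(f, N) = 2 - f
c(E, R) = -1 - 5*E (c(E, R) = -(-2)*2 - 5*(1 + E) = -2*(-2) + (-5 - 5*E) = 4 + (-5 - 5*E) = -1 - 5*E)
c(6, 0)*3 + j(5, L) = (-1 - 5*6)*3 + (2 - 1*5) = (-1 - 30)*3 + (2 - 5) = -31*3 - 3 = -93 - 3 = -96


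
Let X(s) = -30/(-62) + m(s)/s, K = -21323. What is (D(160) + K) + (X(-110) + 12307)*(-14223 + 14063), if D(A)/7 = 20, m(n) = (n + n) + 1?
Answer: -678828347/341 ≈ -1.9907e+6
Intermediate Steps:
m(n) = 1 + 2*n (m(n) = 2*n + 1 = 1 + 2*n)
D(A) = 140 (D(A) = 7*20 = 140)
X(s) = 15/31 + (1 + 2*s)/s (X(s) = -30/(-62) + (1 + 2*s)/s = -30*(-1/62) + (1 + 2*s)/s = 15/31 + (1 + 2*s)/s)
(D(160) + K) + (X(-110) + 12307)*(-14223 + 14063) = (140 - 21323) + ((77/31 + 1/(-110)) + 12307)*(-14223 + 14063) = -21183 + ((77/31 - 1/110) + 12307)*(-160) = -21183 + (8439/3410 + 12307)*(-160) = -21183 + (41975309/3410)*(-160) = -21183 - 671604944/341 = -678828347/341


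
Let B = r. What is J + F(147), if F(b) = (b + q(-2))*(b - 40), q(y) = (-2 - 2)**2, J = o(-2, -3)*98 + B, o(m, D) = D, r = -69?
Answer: 17078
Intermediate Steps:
B = -69
J = -363 (J = -3*98 - 69 = -294 - 69 = -363)
q(y) = 16 (q(y) = (-4)**2 = 16)
F(b) = (-40 + b)*(16 + b) (F(b) = (b + 16)*(b - 40) = (16 + b)*(-40 + b) = (-40 + b)*(16 + b))
J + F(147) = -363 + (-640 + 147**2 - 24*147) = -363 + (-640 + 21609 - 3528) = -363 + 17441 = 17078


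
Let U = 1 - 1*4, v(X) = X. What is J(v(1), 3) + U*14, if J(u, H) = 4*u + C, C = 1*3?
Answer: -35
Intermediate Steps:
C = 3
J(u, H) = 3 + 4*u (J(u, H) = 4*u + 3 = 3 + 4*u)
U = -3 (U = 1 - 4 = -3)
J(v(1), 3) + U*14 = (3 + 4*1) - 3*14 = (3 + 4) - 42 = 7 - 42 = -35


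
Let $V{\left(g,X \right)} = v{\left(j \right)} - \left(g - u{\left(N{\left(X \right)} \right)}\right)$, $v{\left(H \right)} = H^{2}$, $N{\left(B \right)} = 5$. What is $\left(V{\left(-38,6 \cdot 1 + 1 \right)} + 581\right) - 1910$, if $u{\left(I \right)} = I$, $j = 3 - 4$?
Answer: $-1285$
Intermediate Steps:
$j = -1$ ($j = 3 - 4 = -1$)
$V{\left(g,X \right)} = 6 - g$ ($V{\left(g,X \right)} = \left(-1\right)^{2} - \left(g - 5\right) = 1 - \left(g - 5\right) = 1 - \left(-5 + g\right) = 6 - g$)
$\left(V{\left(-38,6 \cdot 1 + 1 \right)} + 581\right) - 1910 = \left(\left(6 - -38\right) + 581\right) - 1910 = \left(\left(6 + 38\right) + 581\right) - 1910 = \left(44 + 581\right) - 1910 = 625 - 1910 = -1285$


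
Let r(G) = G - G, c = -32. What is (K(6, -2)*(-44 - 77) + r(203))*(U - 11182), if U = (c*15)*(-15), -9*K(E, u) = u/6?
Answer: 481822/27 ≈ 17845.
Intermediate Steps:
K(E, u) = -u/54 (K(E, u) = -u/(9*6) = -u/54)
U = 7200 (U = -32*15*(-15) = -480*(-15) = 7200)
r(G) = 0
(K(6, -2)*(-44 - 77) + r(203))*(U - 11182) = ((-1/54*(-2))*(-44 - 77) + 0)*(7200 - 11182) = ((1/27)*(-121) + 0)*(-3982) = (-121/27 + 0)*(-3982) = -121/27*(-3982) = 481822/27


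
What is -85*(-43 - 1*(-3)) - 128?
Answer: 3272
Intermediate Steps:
-85*(-43 - 1*(-3)) - 128 = -85*(-43 + 3) - 128 = -85*(-40) - 128 = 3400 - 128 = 3272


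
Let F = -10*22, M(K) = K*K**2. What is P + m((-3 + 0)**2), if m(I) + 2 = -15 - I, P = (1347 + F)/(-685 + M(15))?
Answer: -68813/2690 ≈ -25.581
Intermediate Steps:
M(K) = K**3
F = -220
P = 1127/2690 (P = (1347 - 220)/(-685 + 15**3) = 1127/(-685 + 3375) = 1127/2690 ≈ 0.41896)
m(I) = -17 - I (m(I) = -2 + (-15 - I) = -17 - I)
P + m((-3 + 0)**2) = 1127/2690 + (-17 - (-3 + 0)**2) = 1127/2690 + (-17 - 1*(-3)**2) = 1127/2690 + (-17 - 1*9) = 1127/2690 + (-17 - 9) = 1127/2690 - 26 = -68813/2690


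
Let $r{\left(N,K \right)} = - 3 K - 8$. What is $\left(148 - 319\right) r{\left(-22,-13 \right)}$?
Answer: $-5301$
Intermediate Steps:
$r{\left(N,K \right)} = -8 - 3 K$
$\left(148 - 319\right) r{\left(-22,-13 \right)} = \left(148 - 319\right) \left(-8 - -39\right) = - 171 \left(-8 + 39\right) = \left(-171\right) 31 = -5301$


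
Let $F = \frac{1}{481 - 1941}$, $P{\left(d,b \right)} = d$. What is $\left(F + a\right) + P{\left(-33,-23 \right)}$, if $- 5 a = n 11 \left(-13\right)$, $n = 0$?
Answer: $- \frac{48181}{1460} \approx -33.001$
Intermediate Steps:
$a = 0$ ($a = - \frac{0 \cdot 11 \left(-13\right)}{5} = - \frac{0 \left(-13\right)}{5} = \left(- \frac{1}{5}\right) 0 = 0$)
$F = - \frac{1}{1460}$ ($F = \frac{1}{-1460} = - \frac{1}{1460} \approx -0.00068493$)
$\left(F + a\right) + P{\left(-33,-23 \right)} = \left(- \frac{1}{1460} + 0\right) - 33 = - \frac{1}{1460} - 33 = - \frac{48181}{1460}$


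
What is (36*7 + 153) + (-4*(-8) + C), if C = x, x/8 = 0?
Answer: 437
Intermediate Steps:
x = 0 (x = 8*0 = 0)
C = 0
(36*7 + 153) + (-4*(-8) + C) = (36*7 + 153) + (-4*(-8) + 0) = (252 + 153) + (32 + 0) = 405 + 32 = 437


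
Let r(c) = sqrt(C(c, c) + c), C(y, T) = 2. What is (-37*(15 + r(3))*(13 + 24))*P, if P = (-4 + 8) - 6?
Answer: 41070 + 2738*sqrt(5) ≈ 47192.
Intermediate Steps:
P = -2 (P = 4 - 6 = -2)
r(c) = sqrt(2 + c)
(-37*(15 + r(3))*(13 + 24))*P = -37*(15 + sqrt(2 + 3))*(13 + 24)*(-2) = -37*(15 + sqrt(5))*37*(-2) = -37*(555 + 37*sqrt(5))*(-2) = (-20535 - 1369*sqrt(5))*(-2) = 41070 + 2738*sqrt(5)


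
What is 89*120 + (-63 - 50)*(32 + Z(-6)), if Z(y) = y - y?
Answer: 7064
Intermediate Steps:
Z(y) = 0
89*120 + (-63 - 50)*(32 + Z(-6)) = 89*120 + (-63 - 50)*(32 + 0) = 10680 - 113*32 = 10680 - 3616 = 7064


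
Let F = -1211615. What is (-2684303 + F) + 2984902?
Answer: -911016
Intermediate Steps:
(-2684303 + F) + 2984902 = (-2684303 - 1211615) + 2984902 = -3895918 + 2984902 = -911016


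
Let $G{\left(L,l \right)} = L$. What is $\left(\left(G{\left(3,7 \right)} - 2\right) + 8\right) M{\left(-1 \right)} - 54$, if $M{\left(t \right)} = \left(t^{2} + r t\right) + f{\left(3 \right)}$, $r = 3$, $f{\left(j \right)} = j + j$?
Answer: $-18$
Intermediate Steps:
$f{\left(j \right)} = 2 j$
$M{\left(t \right)} = 6 + t^{2} + 3 t$ ($M{\left(t \right)} = \left(t^{2} + 3 t\right) + 2 \cdot 3 = \left(t^{2} + 3 t\right) + 6 = 6 + t^{2} + 3 t$)
$\left(\left(G{\left(3,7 \right)} - 2\right) + 8\right) M{\left(-1 \right)} - 54 = \left(\left(3 - 2\right) + 8\right) \left(6 + \left(-1\right)^{2} + 3 \left(-1\right)\right) - 54 = \left(1 + 8\right) \left(6 + 1 - 3\right) - 54 = 9 \cdot 4 - 54 = 36 - 54 = -18$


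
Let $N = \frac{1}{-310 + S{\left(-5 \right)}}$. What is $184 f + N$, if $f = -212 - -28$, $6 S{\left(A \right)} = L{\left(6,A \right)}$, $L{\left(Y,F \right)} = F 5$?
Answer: $- \frac{63818566}{1885} \approx -33856.0$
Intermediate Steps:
$L{\left(Y,F \right)} = 5 F$
$S{\left(A \right)} = \frac{5 A}{6}$
$f = -184$ ($f = -212 + 28 = -184$)
$N = - \frac{6}{1885}$ ($N = \frac{1}{-310 + \frac{5}{6} \left(-5\right)} = \frac{1}{-310 - \frac{25}{6}} = \frac{1}{- \frac{1885}{6}} = - \frac{6}{1885} \approx -0.003183$)
$184 f + N = 184 \left(-184\right) - \frac{6}{1885} = -33856 - \frac{6}{1885} = - \frac{63818566}{1885}$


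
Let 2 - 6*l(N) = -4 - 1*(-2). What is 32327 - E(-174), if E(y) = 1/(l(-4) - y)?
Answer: 16939345/524 ≈ 32327.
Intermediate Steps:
l(N) = ⅔ (l(N) = ⅓ - (-4 - 1*(-2))/6 = ⅓ - (-4 + 2)/6 = ⅓ - ⅙*(-2) = ⅓ + ⅓ = ⅔)
E(y) = 1/(⅔ - y)
32327 - E(-174) = 32327 - (-3)/(-2 + 3*(-174)) = 32327 - (-3)/(-2 - 522) = 32327 - (-3)/(-524) = 32327 - (-3)*(-1)/524 = 32327 - 1*3/524 = 32327 - 3/524 = 16939345/524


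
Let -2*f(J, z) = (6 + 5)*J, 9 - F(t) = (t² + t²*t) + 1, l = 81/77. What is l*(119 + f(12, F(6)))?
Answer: 4293/77 ≈ 55.753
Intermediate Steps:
l = 81/77 (l = 81*(1/77) = 81/77 ≈ 1.0519)
F(t) = 8 - t² - t³ (F(t) = 9 - ((t² + t²*t) + 1) = 9 - ((t² + t³) + 1) = 9 - (1 + t² + t³) = 9 + (-1 - t² - t³) = 8 - t² - t³)
f(J, z) = -11*J/2 (f(J, z) = -(6 + 5)*J/2 = -11*J/2)
l*(119 + f(12, F(6))) = 81*(119 - 11/2*12)/77 = 81*(119 - 66)/77 = (81/77)*53 = 4293/77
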